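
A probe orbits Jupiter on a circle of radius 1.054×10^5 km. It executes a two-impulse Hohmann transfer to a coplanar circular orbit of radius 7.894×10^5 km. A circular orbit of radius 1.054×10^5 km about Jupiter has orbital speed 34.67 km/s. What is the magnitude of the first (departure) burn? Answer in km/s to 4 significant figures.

Δv₁ = 11.38 km/s

From the circular-orbit relation v² = μ/r at r = 1.054×10^5 km: μ = v²r = (34.67)² × 1.054×10^5 = 1.26692×10^8 km³/s².
Transfer-ellipse semi-major axis a_t = (r₁ + r₂)/2 = (1.054×10^5 + 7.894×10^5)/2 = 4.474×10^5 km.
Circular speed at r = 1.054×10^5 km: v_c = √(μ/r) = 34.67 km/s.
Vis-viva on the transfer ellipse at r = 1.054×10^5 km gives v_t = √[μ(2/r − 1/a_t)] = 46.05 km/s.
Δv₁ = |v_t − v_c| = |46.05 − 34.67| = 11.38 km/s.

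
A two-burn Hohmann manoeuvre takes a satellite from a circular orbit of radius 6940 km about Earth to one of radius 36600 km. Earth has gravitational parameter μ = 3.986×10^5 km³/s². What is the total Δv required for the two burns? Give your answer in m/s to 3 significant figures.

Δv = 3680 m/s

Semi-major axis of the transfer orbit: a_t = (6940 + 36600)/2 = 21770 km.
Circular speed at r₁: v₁ = √(μ/r₁) = √(3.986×10^5/6940) = 7.579 km/s.
On the transfer ellipse at r₁, vis-viva gives v_p = √[μ(2/r₁ − 1/a_t)] = 9.827 km/s.
First burn Δv₁ = |v_p − v₁| = 2.248 km/s.
At r₂, v₂ = √(μ/r₂) = 3.300 km/s.
Transfer-orbit speed at r₂: v_a = √[μ(2/r₂ − 1/a_t)] = 1.863 km/s.
Second burn Δv₂ = |v₂ − v_a| = 1.437 km/s.
Δv = Δv₁ + Δv₂ = 2.248 + 1.437 = 3.685 km/s.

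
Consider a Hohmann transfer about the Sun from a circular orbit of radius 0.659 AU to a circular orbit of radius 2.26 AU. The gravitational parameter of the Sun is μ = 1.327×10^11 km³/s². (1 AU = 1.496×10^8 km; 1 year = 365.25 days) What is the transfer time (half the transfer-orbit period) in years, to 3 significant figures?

In km: r₁ = 0.659 × 1.496×10^8 = 9.85864×10^7 km; r₂ = 2.26 × 1.496×10^8 = 3.38096×10^8 km.
Semi-major axis of the transfer orbit: a_t = (9.85864×10^7 + 3.38096×10^8)/2 = 2.183412×10^8 km.
By Kepler's third law the transfer-orbit period is T = 2π√(a_t³/μ), so t = T/2 = 2.782×10^7 s.
Converting: 2.782×10^7 s ÷ 3.15576×10^7 s/year (365.25 × 86400) = 0.882 years.

t = 0.882 years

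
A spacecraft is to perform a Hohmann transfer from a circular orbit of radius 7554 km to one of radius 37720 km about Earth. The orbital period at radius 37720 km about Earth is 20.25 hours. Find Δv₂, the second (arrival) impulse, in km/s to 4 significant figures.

From Kepler's third law T² = 4π²r³/μ at r = 37720 km, T = 20.25 hours = 20.25 × 3600 s = 72900 s: μ = 4π²r³/T² = 3.98676×10^5 km³/s².
Semi-major axis of the transfer orbit: a_t = (7554 + 37720)/2 = 22637 km.
On the circular orbit at r = 37720 km, v_c = √(μ/r) = 3.251 km/s.
Vis-viva on the transfer ellipse at r = 37720 km gives v_t = √[μ(2/r − 1/a_t)] = 1.878 km/s.
Δv₂ = |v_t − v_c| = |1.878 − 3.251| = 1.373 km/s.

Δv₂ = 1.373 km/s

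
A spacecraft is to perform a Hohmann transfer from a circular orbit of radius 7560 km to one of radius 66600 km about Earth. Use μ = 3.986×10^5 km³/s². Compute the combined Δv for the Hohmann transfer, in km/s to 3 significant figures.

Δv = 3.81 km/s

The Hohmann ellipse has a_t = (r₁ + r₂)/2 = 37080 km.
Circular speed at r₁: v₁ = √(μ/r₁) = √(3.986×10^5/7560) = 7.261 km/s.
Transfer-orbit speed at r₁ (v² = μ(2/r − 1/a)): v_p = √[μ(2/r₁ − 1/a_t)] = 9.731 km/s.
First burn Δv₁ = |v_p − v₁| = 2.470 km/s.
At r₂, v₂ = √(μ/r₂) = 2.4464 km/s.
Transfer-orbit speed at r₂: v_a = √[μ(2/r₂ − 1/a_t)] = 1.1046 km/s.
Second burn Δv₂ = |v₂ − v_a| = 1.342 km/s.
Δv = Δv₁ + Δv₂ = 2.470 + 1.342 = 3.812 km/s.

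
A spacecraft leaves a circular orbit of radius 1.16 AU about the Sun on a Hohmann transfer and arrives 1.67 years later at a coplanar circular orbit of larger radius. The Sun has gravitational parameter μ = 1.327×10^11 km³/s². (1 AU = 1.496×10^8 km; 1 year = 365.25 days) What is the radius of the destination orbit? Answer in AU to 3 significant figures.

r₂ = 3.31 AU

In km: r₁ = 1.16 × 1.496×10^8 = 1.73536×10^8 km.
Transfer time t = 1.67 years × 365.25 × 86400 s = 5.2701192×10^7 s, and t = π√(a_t³/μ).
So a_t = (μ t²/π²)^(1/3) = (1.327×10^11 × (5.2701192×10^7)² / π²)^(1/3) = 3.3425×10^8 km.
Since a_t = (r₁ + r₂)/2, r₂ = 2a_t − r₁ = 2×3.3425×10^8 − 1.73536×10^8 = 4.94964×10^8 km.
In AU: r₂ = 4.94964×10^8 / 1.496×10^8 = 3.31 AU.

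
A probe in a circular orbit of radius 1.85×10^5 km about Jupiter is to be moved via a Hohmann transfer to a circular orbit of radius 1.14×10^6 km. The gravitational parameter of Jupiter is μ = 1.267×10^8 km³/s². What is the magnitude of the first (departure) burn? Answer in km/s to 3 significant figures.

Δv₁ = 8.16 km/s

Semi-major axis of the transfer orbit: a_t = (1.850×10^5 + 1.140×10^6)/2 = 6.625×10^5 km.
Circular speed at r = 1.850×10^5 km: v_c = √(μ/r) = 26.170 km/s.
Transfer-orbit speed at the same r (vis-viva, a = a_t): v_t = √[μ(2/r − 1/a_t)] = 34.329 km/s.
Δv₁ = |v_t − v_c| = |34.329 − 26.170| = 8.159 km/s.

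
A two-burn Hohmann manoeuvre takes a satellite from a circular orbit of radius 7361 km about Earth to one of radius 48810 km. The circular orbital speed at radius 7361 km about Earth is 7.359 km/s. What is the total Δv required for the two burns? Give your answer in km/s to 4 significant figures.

From the circular-orbit relation v² = μ/r at r = 7361 km: μ = v²r = (7.359)² × 7361 = 3.98634×10^5 km³/s².
Semi-major axis of the transfer orbit: a_t = (7361 + 48810)/2 = 28085.5 km.
At r₁ the circular-orbit speed is v₁ = √(μ/r₁) = 7.359 km/s.
On the transfer ellipse at r₁, vis-viva gives v_p = √[μ(2/r₁ − 1/a_t)] = 9.701 km/s.
First burn Δv₁ = |v_p − v₁| = 2.342 km/s.
At r₂, v₂ = √(μ/r₂) = 2.858 km/s.
Transfer-orbit speed at r₂: v_a = √[μ(2/r₂ − 1/a_t)] = 1.463 km/s.
Second burn Δv₂ = |v₂ − v_a| = 1.395 km/s.
Δv = Δv₁ + Δv₂ = 2.342 + 1.395 = 3.737 km/s.

Δv = 3.737 km/s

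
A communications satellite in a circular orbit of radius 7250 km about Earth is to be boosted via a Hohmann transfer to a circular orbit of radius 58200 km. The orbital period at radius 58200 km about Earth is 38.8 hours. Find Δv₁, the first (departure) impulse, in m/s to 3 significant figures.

Δv₁ = 2470 m/s

From Kepler's third law T² = 4π²r³/μ at r = 58200 km, T = 38.8 hours = 38.8 × 3600 s = 1.3968×10^5 s: μ = 4π²r³/T² = 3.98897×10^5 km³/s².
The Hohmann ellipse has a_t = (r₁ + r₂)/2 = 32725 km.
Circular speed at r = 7250 km: v_c = √(μ/r) = 7.418 km/s.
Vis-viva on the transfer ellipse at r = 7250 km gives v_t = √[μ(2/r − 1/a_t)] = 9.892 km/s.
Δv₁ = |v_t − v_c| = |9.892 − 7.418| = 2.474 km/s.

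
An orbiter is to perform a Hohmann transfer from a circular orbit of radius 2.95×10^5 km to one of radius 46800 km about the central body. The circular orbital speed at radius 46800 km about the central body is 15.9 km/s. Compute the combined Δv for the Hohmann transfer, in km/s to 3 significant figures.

From the circular-orbit relation v² = μ/r at r = 46800 km: μ = v²r = (15.9)² × 46800 = 1.18315×10^7 km³/s².
Semi-major axis of the transfer orbit: a_t = (2.950×10^5 + 46800)/2 = 1.709×10^5 km.
At r₁ the circular-orbit speed is v₁ = √(μ/r₁) = 6.333 km/s.
On the transfer ellipse at r₁, vis-viva equation gives v_a = √[μ(2/r₁ − 1/a_t)] = 3.314 km/s.
First burn Δv₁ = |v_a − v₁| = 3.019 km/s.
At r₂, v₂ = √(μ/r₂) = 15.90 km/s.
Transfer-orbit speed at r₂: v_p = √[μ(2/r₂ − 1/a_t)] = 20.89 km/s.
Second burn Δv₂ = |v₂ − v_p| = 4.990 km/s.
Δv = Δv₁ + Δv₂ = 3.019 + 4.990 = 8.009 km/s.

Δv = 8.01 km/s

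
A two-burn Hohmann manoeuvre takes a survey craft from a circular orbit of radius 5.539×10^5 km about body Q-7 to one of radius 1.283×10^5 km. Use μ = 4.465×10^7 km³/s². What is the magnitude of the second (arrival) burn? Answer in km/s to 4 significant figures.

The Hohmann ellipse has a_t = (r₁ + r₂)/2 = 3.411×10^5 km.
On the circular orbit at r = 1.283×10^5 km, v_c = √(μ/r) = 18.655 km/s.
Transfer-orbit speed at the same r (vis-viva, a = a_t): v_t = √[μ(2/r − 1/a_t)] = 23.772 km/s.
Δv₂ = |v_t − v_c| = |23.772 − 18.655| = 5.117 km/s.

Δv₂ = 5.117 km/s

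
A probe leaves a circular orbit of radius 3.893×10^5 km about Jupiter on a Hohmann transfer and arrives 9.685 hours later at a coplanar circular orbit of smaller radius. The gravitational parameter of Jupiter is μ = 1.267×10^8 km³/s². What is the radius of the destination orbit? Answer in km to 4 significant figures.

r₂ = 1.105×10^5 km

Transfer time t = 9.685 hours = 34866 s, and t = π√(a_t³/μ).
So a_t = (μ t²/π²)^(1/3) = (1.267×10^8 × (34866)² / π²)^(1/3) = 2.4990×10^5 km.
Since a_t = (r₁ + r₂)/2, r₂ = 2a_t − r₁ = 2×2.4990×10^5 − 3.893×10^5 = 1.105×10^5 km.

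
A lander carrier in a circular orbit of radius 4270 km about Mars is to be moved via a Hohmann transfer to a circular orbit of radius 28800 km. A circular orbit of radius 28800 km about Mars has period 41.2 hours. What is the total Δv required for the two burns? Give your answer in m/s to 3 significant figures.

Δv = 1610 m/s

From Kepler's third law T² = 4π²r³/μ at r = 28800 km, T = 41.2 hours = 41.2 × 3600 s = 1.4832×10^5 s: μ = 4π²r³/T² = 42868.4 km³/s².
Transfer-ellipse semi-major axis a_t = (r₁ + r₂)/2 = (4270 + 28800)/2 = 16535 km.
Circular speed at r₁: v₁ = √(μ/r₁) = √(42868.4/4270) = 3.169 km/s.
Transfer-orbit speed at r₁ (v² = μ(2/r − 1/a)): v_p = √[μ(2/r₁ − 1/a_t)] = 4.182 km/s.
First burn Δv₁ = |v_p − v₁| = 1.013 km/s.
At r₂, v₂ = √(μ/r₂) = 1.220 km/s.
Transfer-orbit speed at r₂: v_a = √[μ(2/r₂ − 1/a_t)] = 0.6200 km/s.
Second burn Δv₂ = |v₂ − v_a| = 0.6000 km/s.
Total Δv = Δv₁ + Δv₂ = 1.613 km/s.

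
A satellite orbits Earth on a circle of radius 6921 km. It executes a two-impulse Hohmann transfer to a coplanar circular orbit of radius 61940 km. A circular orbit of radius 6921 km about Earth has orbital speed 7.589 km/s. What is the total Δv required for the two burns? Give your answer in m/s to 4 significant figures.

From the circular-orbit relation v² = μ/r at r = 6921 km: μ = v²r = (7.589)² × 6921 = 3.98601×10^5 km³/s².
The Hohmann ellipse has a_t = (r₁ + r₂)/2 = 34430.5 km.
At r₁ the circular-orbit speed is v₁ = √(μ/r₁) = 7.5890 km/s.
Transfer-orbit speed at r₁ (vis-viva): v_p = √[μ(2/r₁ − 1/a_t)] = 10.179 km/s.
First burn Δv₁ = |v_p − v₁| = 2.590 km/s.
At r₂, v₂ = √(μ/r₂) = 2.5368 km/s.
Transfer-orbit speed at r₂: v_a = √[μ(2/r₂ − 1/a_t)] = 1.1374 km/s.
Second burn Δv₂ = |v₂ − v_a| = 1.399 km/s.
Total Δv = Δv₁ + Δv₂ = 3.989 km/s.

Δv = 3989 m/s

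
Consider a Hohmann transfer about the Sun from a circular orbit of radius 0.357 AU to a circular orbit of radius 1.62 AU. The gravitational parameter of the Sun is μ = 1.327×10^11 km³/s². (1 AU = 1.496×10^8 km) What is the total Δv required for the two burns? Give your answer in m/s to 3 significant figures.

In km: r₁ = 0.357 × 1.496×10^8 = 5.34072×10^7 km; r₂ = 1.62 × 1.496×10^8 = 2.42352×10^8 km.
Semi-major axis of the transfer orbit: a_t = (5.34072×10^7 + 2.42352×10^8)/2 = 1.478796×10^8 km.
At r₁ the circular-orbit speed is v₁ = √(μ/r₁) = 49.8466 km/s.
Transfer-orbit speed at r₁ (vis-viva): v_p = √[μ(2/r₁ − 1/a_t)] = 63.8123 km/s.
First burn Δv₁ = |v_p − v₁| = 13.966 km/s.
Circular speed at r₂: v₂ = √(μ/r₂) = 23.3998 km/s.
Transfer-orbit speed at r₂: v_a = √[μ(2/r₂ − 1/a_t)] = 14.0624 km/s.
Second burn Δv₂ = |v₂ − v_a| = 9.3374 km/s.
Total Δv = Δv₁ + Δv₂ = 23.30 km/s.

Δv = 23300 m/s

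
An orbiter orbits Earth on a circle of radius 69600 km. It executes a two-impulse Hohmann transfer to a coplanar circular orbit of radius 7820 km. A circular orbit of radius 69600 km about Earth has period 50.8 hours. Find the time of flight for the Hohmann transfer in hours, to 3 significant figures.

From Kepler's third law T² = 4π²r³/μ at r = 69600 km, T = 50.8 hours = 50.8 × 3600 s = 1.8288×10^5 s: μ = 4π²r³/T² = 3.97974×10^5 km³/s².
Semi-major axis of the transfer orbit: a_t = (69600 + 7820)/2 = 38710 km.
Half the transfer-orbit period gives t = π√(a_t³/μ) = 37930 s.
Converting: 37930 s ÷ 3600 s/hour = 10.5 hours.

t = 10.5 hours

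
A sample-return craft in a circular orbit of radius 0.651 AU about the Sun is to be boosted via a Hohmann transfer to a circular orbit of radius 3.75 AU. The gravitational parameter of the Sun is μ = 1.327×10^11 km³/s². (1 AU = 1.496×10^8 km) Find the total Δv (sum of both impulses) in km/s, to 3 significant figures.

In km: r₁ = 0.651 × 1.496×10^8 = 9.73896×10^7 km; r₂ = 3.75 × 1.496×10^8 = 5.610×10^8 km.
The Hohmann ellipse has a_t = (r₁ + r₂)/2 = 3.291948×10^8 km.
At r₁ the circular-orbit speed is v₁ = √(μ/r₁) = 36.913 km/s.
On the transfer ellipse at r₁, v² = μ(2/r − 1/a) gives v_p = √[μ(2/r₁ − 1/a_t)] = 48.187 km/s.
First burn Δv₁ = |v_p − v₁| = 11.274 km/s.
At r₂, v₂ = √(μ/r₂) = 15.3799 km/s.
Transfer-orbit speed at r₂: v_a = √[μ(2/r₂ − 1/a_t)] = 8.36534 km/s.
Second burn Δv₂ = |v₂ − v_a| = 7.0146 km/s.
Δv = Δv₁ + Δv₂ = 11.274 + 7.0146 = 18.29 km/s.

Δv = 18.3 km/s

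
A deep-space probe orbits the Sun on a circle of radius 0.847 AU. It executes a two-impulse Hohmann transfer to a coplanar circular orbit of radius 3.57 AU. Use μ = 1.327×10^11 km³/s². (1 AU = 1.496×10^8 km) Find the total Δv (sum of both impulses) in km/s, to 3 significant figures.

In km: r₁ = 0.847 × 1.496×10^8 = 1.267112×10^8 km; r₂ = 3.57 × 1.496×10^8 = 5.34072×10^8 km.
The Hohmann ellipse has a_t = (r₁ + r₂)/2 = 3.303916×10^8 km.
Circular speed at r₁: v₁ = √(μ/r₁) = √(1.327×10^11/1.267112×10^8) = 32.3614 km/s.
Transfer-orbit speed at r₁ (vis-viva): v_p = √[μ(2/r₁ − 1/a_t)] = 41.1446 km/s.
First burn Δv₁ = |v_p − v₁| = 8.783 km/s.
At r₂, v₂ = √(μ/r₂) = 15.763 km/s.
Transfer-orbit speed at r₂: v_a = √[μ(2/r₂ − 1/a_t)] = 9.7618 km/s.
Second burn Δv₂ = |v₂ − v_a| = 6.001 km/s.
Δv = Δv₁ + Δv₂ = 8.783 + 6.001 = 14.78 km/s.

Δv = 14.8 km/s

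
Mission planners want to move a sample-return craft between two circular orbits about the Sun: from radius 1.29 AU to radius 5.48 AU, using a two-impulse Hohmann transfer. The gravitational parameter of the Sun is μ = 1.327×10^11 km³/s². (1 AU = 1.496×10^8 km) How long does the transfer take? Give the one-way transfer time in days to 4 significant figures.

In km: r₁ = 1.29 × 1.496×10^8 = 1.92984×10^8 km; r₂ = 5.48 × 1.496×10^8 = 8.19808×10^8 km.
Semi-major axis of the transfer orbit: a_t = (1.92984×10^8 + 8.19808×10^8)/2 = 5.06396×10^8 km.
By Kepler's third law the transfer-orbit period is T = 2π√(a_t³/μ), so t = T/2 = 9.8277×10^7 s.
Converting: 9.8277×10^7 s ÷ 86400 s/day = 1137 days.

t = 1137 days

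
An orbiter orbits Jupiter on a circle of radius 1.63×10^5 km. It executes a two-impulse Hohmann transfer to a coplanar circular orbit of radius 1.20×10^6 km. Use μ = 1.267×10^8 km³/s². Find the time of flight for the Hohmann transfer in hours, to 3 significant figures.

t = 43.6 hours

Semi-major axis of the transfer orbit: a_t = (1.630×10^5 + 1.200×10^6)/2 = 6.815×10^5 km.
Transfer time t = π√(a_t³/μ) = π√((6.815×10^5)³ / 1.267×10^8) = 1.570×10^5 s.
Converting: 1.570×10^5 s ÷ 3600 s/hour = 43.6 hours.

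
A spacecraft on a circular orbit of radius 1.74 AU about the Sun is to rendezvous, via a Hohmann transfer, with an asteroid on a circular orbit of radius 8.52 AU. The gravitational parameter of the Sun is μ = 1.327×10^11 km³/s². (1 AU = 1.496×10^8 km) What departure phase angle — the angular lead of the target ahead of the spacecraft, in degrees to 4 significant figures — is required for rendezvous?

In km: r₁ = 1.74 × 1.496×10^8 = 2.60304×10^8 km; r₂ = 8.52 × 1.496×10^8 = 1.274592×10^9 km.
Transfer-ellipse semi-major axis a_t = (r₁ + r₂)/2 = (2.60304×10^8 + 1.274592×10^9)/2 = 7.67448×10^8 km.
Transfer time t = π√(a_t³/μ) = 1.8335×10^8 s.
The target's mean motion on its circular orbit is ω₂ = √(μ/r₂³) = 8.0053×10^-9 rad/s.
Angle swept by the target during transfer: ω₂·t = 1.4678 rad = 84.10°.
Arrival is 180° from departure on the ellipse, so φ = 180° − 84.10° = 95.90°.

φ = 95.90°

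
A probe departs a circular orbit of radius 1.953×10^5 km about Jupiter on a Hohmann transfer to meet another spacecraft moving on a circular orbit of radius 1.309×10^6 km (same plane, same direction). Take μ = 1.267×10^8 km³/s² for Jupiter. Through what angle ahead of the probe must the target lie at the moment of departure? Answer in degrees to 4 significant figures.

φ = 101.6°

Semi-major axis of the transfer orbit: a_t = (1.953×10^5 + 1.309×10^6)/2 = 7.5215×10^5 km.
Transfer time t = π√(a_t³/μ) = 1.8206×10^5 s.
The target's mean motion on its circular orbit is ω₂ = √(μ/r₂³) = 7.5159×10^-6 rad/s.
Angle swept by the target during transfer: ω₂·t = 1.3683 rad = 78.40°.
Arrival is 180° from departure on the ellipse, so φ = 180° − 78.40° = 101.6°.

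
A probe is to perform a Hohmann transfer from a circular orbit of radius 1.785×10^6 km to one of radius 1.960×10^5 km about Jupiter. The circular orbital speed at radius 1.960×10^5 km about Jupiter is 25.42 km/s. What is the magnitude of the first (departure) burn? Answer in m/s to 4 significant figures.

From the circular-orbit relation v² = μ/r at r = 1.960×10^5 km: μ = v²r = (25.42)² × 1.960×10^5 = 1.26651×10^8 km³/s².
Semi-major axis of the transfer orbit: a_t = (1.785×10^6 + 1.960×10^5)/2 = 9.905×10^5 km.
Circular speed at r = 1.785×10^6 km: v_c = √(μ/r) = 8.423 km/s.
Vis-viva on the transfer ellipse at r = 1.785×10^6 km gives v_t = √[μ(2/r − 1/a_t)] = 3.747 km/s.
Δv₁ = |v_t − v_c| = |3.747 − 8.423| = 4.676 km/s.

Δv₁ = 4676 m/s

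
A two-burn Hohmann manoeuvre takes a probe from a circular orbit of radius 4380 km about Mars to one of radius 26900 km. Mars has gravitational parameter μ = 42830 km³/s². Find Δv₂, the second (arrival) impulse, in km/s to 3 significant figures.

Δv₂ = 0.594 km/s

The Hohmann ellipse has a_t = (r₁ + r₂)/2 = 15640 km.
On the circular orbit at r = 26900 km, v_c = √(μ/r) = 1.26182 km/s.
Vis-viva on the transfer ellipse at r = 26900 km gives v_t = √[μ(2/r − 1/a_t)] = 0.667754 km/s.
Δv₂ = |v_t − v_c| = |0.667754 − 1.26182| = 0.5941 km/s.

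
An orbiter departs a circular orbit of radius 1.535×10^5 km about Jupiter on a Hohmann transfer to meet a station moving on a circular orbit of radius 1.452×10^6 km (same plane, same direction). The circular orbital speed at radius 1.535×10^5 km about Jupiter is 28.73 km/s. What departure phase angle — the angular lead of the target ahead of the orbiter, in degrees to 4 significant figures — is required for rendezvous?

φ = 106.0°

From the circular-orbit relation v² = μ/r at r = 1.535×10^5 km: μ = v²r = (28.73)² × 1.535×10^5 = 1.26701×10^8 km³/s².
The Hohmann ellipse has a_t = (r₁ + r₂)/2 = 8.0275×10^5 km.
Transfer time t = π√(a_t³/μ) = 2.0074×10^5 s.
Target angular speed ω₂ = √(μ/r₂³) = 6.4334×10^-6 rad/s.
Angle swept by the target during transfer: ω₂·t = 1.2914 rad = 73.99°.
The orbiter traverses 180° on the transfer ellipse, so the target must lead by 180° − 73.99° = 106.0°.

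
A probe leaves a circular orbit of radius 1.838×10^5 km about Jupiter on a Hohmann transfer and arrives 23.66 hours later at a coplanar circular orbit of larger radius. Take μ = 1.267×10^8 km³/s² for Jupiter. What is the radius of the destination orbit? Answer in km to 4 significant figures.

r₂ = 7.228×10^5 km

Transfer time t = 23.66 hours = 85176 s, and t = π√(a_t³/μ).
So a_t = (μ t²/π²)^(1/3) = (1.267×10^8 × (85176)² / π²)^(1/3) = 4.5328×10^5 km.
Since a_t = (r₁ + r₂)/2, r₂ = 2a_t − r₁ = 2×4.5328×10^5 − 1.838×10^5 = 7.2276×10^5 km.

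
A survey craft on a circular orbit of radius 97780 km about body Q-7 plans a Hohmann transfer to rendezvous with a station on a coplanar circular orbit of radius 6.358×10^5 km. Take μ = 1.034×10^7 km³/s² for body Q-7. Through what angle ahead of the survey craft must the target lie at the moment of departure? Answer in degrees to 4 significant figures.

Semi-major axis of the transfer orbit: a_t = (97780 + 6.358×10^5)/2 = 3.6679×10^5 km.
The half-period of the transfer ellipse is t = π√(a_t³/μ) = 2.1703×10^5 s.
The target's mean motion on its circular orbit is ω₂ = √(μ/r₂³) = 6.3428×10^-6 rad/s.
Angle swept by the target during transfer: ω₂·t = 1.3766 rad = 78.87°.
The survey craft traverses 180° on the transfer ellipse, so the target must lead by 180° − 78.87° = 101.1°.

φ = 101.1°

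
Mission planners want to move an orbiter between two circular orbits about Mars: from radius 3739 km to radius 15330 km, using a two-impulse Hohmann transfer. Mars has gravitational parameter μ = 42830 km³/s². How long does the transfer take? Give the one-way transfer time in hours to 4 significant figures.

t = 3.926 hours

The Hohmann ellipse has a_t = (r₁ + r₂)/2 = 9534.5 km.
Half the transfer-orbit period gives t = π√(a_t³/μ) = 14133 s.
Converting: 14133 s ÷ 3600 s/hour = 3.926 hours.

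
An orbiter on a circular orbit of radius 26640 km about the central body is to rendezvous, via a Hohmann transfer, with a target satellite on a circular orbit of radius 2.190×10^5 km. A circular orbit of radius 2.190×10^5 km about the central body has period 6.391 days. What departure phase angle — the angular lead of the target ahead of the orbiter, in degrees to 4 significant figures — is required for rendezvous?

φ = 104.4°

From Kepler's third law T² = 4π²r³/μ at r = 2.190×10^5 km, T = 6.391 days = 6.391 × 86400 s = 5.521824×10^5 s: μ = 4π²r³/T² = 1.35996×10^6 km³/s².
Transfer-ellipse semi-major axis a_t = (r₁ + r₂)/2 = (26640 + 2.190×10^5)/2 = 1.2282×10^5 km.
The half-period of the transfer ellipse is t = π√(a_t³/μ) = 1.15955×10^5 s.
The target's mean motion on its circular orbit is ω₂ = √(μ/r₂³) = 1.13788×10^-5 rad/s.
Angle swept by the target during transfer: ω₂·t = 1.3194 rad = 75.60°.
Arrival is 180° from departure on the ellipse, so φ = 180° − 75.60° = 104.4°.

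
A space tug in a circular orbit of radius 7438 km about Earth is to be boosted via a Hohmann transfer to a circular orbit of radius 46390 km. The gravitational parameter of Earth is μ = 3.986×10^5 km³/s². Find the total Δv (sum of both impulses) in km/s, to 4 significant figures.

Semi-major axis of the transfer orbit: a_t = (7438 + 46390)/2 = 26914 km.
Circular speed at r₁: v₁ = √(μ/r₁) = √(3.986×10^5/7438) = 7.3205 km/s.
On the transfer ellipse at r₁, v² = μ(2/r − 1/a) gives v_p = √[μ(2/r₁ − 1/a_t)] = 9.6109 km/s.
First burn Δv₁ = |v_p − v₁| = 2.2904 km/s.
At r₂, v₂ = √(μ/r₂) = 2.9313 km/s.
Transfer-orbit speed at r₂: v_a = √[μ(2/r₂ − 1/a_t)] = 1.5410 km/s.
Second burn Δv₂ = |v₂ − v_a| = 1.3903 km/s.
Total Δv = Δv₁ + Δv₂ = 3.681 km/s.

Δv = 3.681 km/s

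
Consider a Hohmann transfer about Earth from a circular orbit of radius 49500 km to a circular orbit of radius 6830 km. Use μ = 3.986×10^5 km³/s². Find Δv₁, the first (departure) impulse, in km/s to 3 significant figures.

Δv₁ = 1.44 km/s

The Hohmann ellipse has a_t = (r₁ + r₂)/2 = 28165 km.
Circular speed at r = 49500 km: v_c = √(μ/r) = 2.8377 km/s.
Vis-viva on the transfer ellipse at r = 49500 km gives v_t = √[μ(2/r − 1/a_t)] = 1.3974 km/s.
Δv₁ = |v_t − v_c| = |1.3974 − 2.8377| = 1.440 km/s.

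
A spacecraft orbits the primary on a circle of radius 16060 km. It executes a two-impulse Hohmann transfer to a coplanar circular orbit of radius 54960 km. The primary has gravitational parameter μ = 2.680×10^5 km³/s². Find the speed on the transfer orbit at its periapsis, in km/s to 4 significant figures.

Transfer-ellipse semi-major axis a_t = (r₁ + r₂)/2 = (16060 + 54960)/2 = 35510 km.
The periapsis of the transfer ellipse is at r = 16060 km.
Applying v² = μ(2/r − 1/a_t): v = 5.082 km/s.

v = 5.082 km/s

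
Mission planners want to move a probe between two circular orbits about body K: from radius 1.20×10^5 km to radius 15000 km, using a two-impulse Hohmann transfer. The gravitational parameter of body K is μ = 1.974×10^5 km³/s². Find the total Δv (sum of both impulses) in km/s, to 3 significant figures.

Δv = 1.89 km/s

Transfer-ellipse semi-major axis a_t = (r₁ + r₂)/2 = (1.200×10^5 + 15000)/2 = 67500 km.
Circular speed at r₁: v₁ = √(μ/r₁) = √(1.974×10^5/1.200×10^5) = 1.2826 km/s.
On the transfer ellipse at r₁, v² = μ(2/r − 1/a) gives v_a = √[μ(2/r₁ − 1/a_t)] = 0.60461 km/s.
First burn Δv₁ = |v_a − v₁| = 0.6780 km/s.
At r₂, v₂ = √(μ/r₂) = 3.628 km/s.
Transfer-orbit speed at r₂: v_p = √[μ(2/r₂ − 1/a_t)] = 4.837 km/s.
Second burn Δv₂ = |v₂ − v_p| = 1.209 km/s.
Δv = Δv₁ + Δv₂ = 0.6780 + 1.209 = 1.887 km/s.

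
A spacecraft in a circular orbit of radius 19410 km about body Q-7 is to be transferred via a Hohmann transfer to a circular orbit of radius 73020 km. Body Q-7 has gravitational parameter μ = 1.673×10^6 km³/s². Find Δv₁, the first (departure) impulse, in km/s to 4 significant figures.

Δv₁ = 2.386 km/s

The Hohmann ellipse has a_t = (r₁ + r₂)/2 = 46215 km.
Circular speed at r = 19410 km: v_c = √(μ/r) = 9.284 km/s.
Transfer-orbit speed at the same r (vis-viva, a = a_t): v_t = √[μ(2/r − 1/a_t)] = 11.67 km/s.
Δv₁ = |v_t − v_c| = |11.67 − 9.284| = 2.386 km/s.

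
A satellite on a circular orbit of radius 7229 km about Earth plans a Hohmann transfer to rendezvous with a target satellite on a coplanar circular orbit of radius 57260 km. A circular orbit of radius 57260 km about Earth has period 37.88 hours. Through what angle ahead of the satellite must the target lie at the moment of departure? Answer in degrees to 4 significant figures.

φ = 103.9°

From Kepler's third law T² = 4π²r³/μ at r = 57260 km, T = 37.88 hours = 37.88 × 3600 s = 1.36368×10^5 s: μ = 4π²r³/T² = 3.98556×10^5 km³/s².
Semi-major axis of the transfer orbit: a_t = (7229 + 57260)/2 = 32244.5 km.
Transfer time t = π√(a_t³/μ) = 28813.03 s.
Target angular speed ω₂ = √(μ/r₂³) = 4.607522×10^-5 rad/s.
Angle swept by the target during transfer: ω₂·t = 1.32757 rad = 76.06°.
The satellite traverses 180° on the transfer ellipse, so the target must lead by 180° − 76.06° = 103.9°.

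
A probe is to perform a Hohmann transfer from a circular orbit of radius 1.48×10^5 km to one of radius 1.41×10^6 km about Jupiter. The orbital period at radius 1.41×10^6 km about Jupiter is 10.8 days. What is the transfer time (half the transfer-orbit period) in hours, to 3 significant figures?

From Kepler's third law T² = 4π²r³/μ at r = 1.41×10^6 km, T = 10.8 days = 10.8 × 86400 s = 9.3312×10^5 s: μ = 4π²r³/T² = 1.27099×10^8 km³/s².
The Hohmann ellipse has a_t = (r₁ + r₂)/2 = 7.790×10^5 km.
Half the transfer-orbit period gives t = π√(a_t³/μ) = 1.916×10^5 s.
Converting: 1.916×10^5 s ÷ 3600 s/hour = 53.2 hours.

t = 53.2 hours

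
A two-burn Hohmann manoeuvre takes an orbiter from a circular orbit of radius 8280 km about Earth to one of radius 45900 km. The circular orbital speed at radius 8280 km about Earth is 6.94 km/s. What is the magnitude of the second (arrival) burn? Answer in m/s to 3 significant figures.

From the circular-orbit relation v² = μ/r at r = 8280 km: μ = v²r = (6.94)² × 8280 = 3.98795×10^5 km³/s².
Transfer-ellipse semi-major axis a_t = (r₁ + r₂)/2 = (8280 + 45900)/2 = 27090 km.
On the circular orbit at r = 45900 km, v_c = √(μ/r) = 2.948 km/s.
Vis-viva on the transfer ellipse at r = 45900 km gives v_t = √[μ(2/r − 1/a_t)] = 1.630 km/s.
Δv₂ = |v_t − v_c| = |1.630 − 2.948| = 1.318 km/s.

Δv₂ = 1320 m/s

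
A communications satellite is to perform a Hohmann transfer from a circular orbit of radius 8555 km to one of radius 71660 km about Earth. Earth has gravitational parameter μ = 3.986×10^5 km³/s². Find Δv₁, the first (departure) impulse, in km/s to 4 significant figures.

Δv₁ = 2.298 km/s

Transfer-ellipse semi-major axis a_t = (r₁ + r₂)/2 = (8555 + 71660)/2 = 40107.5 km.
Circular speed at r = 8555 km: v_c = √(μ/r) = 6.826 km/s.
Transfer-orbit speed at the same r (vis-viva, a = a_t): v_t = √[μ(2/r − 1/a_t)] = 9.124 km/s.
Δv₁ = |v_t − v_c| = |9.124 − 6.826| = 2.298 km/s.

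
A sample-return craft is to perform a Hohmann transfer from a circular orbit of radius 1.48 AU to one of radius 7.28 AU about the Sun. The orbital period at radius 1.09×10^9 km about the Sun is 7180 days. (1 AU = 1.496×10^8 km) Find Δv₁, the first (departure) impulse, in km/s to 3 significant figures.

Δv₁ = 7.08 km/s

From Kepler's third law T² = 4π²r³/μ at r = 1.09×10^9 km, T = 7180 days = 7180 × 86400 s = 6.20352×10^8 s: μ = 4π²r³/T² = 1.32850×10^11 km³/s².
In km: r₁ = 1.48 × 1.496×10^8 = 2.21408×10^8 km; r₂ = 7.28 × 1.496×10^8 = 1.089088×10^9 km.
Transfer-ellipse semi-major axis a_t = (r₁ + r₂)/2 = (2.21408×10^8 + 1.089088×10^9)/2 = 6.55248×10^8 km.
Circular speed at r = 2.21408×10^8 km: v_c = √(μ/r) = 24.495 km/s.
Vis-viva on the transfer ellipse at r = 2.21408×10^8 km gives v_t = √[μ(2/r − 1/a_t)] = 31.580 km/s.
Δv₁ = |v_t − v_c| = |31.580 − 24.495| = 7.085 km/s.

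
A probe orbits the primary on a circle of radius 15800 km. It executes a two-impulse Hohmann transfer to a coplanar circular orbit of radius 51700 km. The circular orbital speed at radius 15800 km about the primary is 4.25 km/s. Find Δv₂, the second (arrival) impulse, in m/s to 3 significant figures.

Δv₂ = 742 m/s

From the circular-orbit relation v² = μ/r at r = 15800 km: μ = v²r = (4.25)² × 15800 = 2.85388×10^5 km³/s².
The Hohmann ellipse has a_t = (r₁ + r₂)/2 = 33750 km.
On the circular orbit at r = 51700 km, v_c = √(μ/r) = 2.34948 km/s.
Vis-viva on the transfer ellipse at r = 51700 km gives v_t = √[μ(2/r − 1/a_t)] = 1.60755 km/s.
Δv₂ = |v_t − v_c| = |1.60755 − 2.34948| = 0.7419 km/s.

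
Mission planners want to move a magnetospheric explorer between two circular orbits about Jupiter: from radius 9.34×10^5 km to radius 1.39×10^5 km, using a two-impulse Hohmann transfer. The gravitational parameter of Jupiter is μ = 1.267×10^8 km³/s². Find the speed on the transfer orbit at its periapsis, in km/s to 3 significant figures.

v = 39.8 km/s

Transfer-ellipse semi-major axis a_t = (r₁ + r₂)/2 = (9.340×10^5 + 1.390×10^5)/2 = 5.365×10^5 km.
At periapsis, r = 1.390×10^5 km.
Applying v² = μ(2/r − 1/a_t): v = 39.84 km/s.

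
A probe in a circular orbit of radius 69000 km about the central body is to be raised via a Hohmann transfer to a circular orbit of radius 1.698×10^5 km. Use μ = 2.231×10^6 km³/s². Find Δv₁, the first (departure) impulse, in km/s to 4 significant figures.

The Hohmann ellipse has a_t = (r₁ + r₂)/2 = 1.194×10^5 km.
On the circular orbit at r = 69000 km, v_c = √(μ/r) = 5.686 km/s.
Transfer-orbit speed at the same r (vis-viva, a = a_t): v_t = √[μ(2/r − 1/a_t)] = 6.781 km/s.
Δv₁ = |v_t − v_c| = |6.781 − 5.686| = 1.095 km/s.

Δv₁ = 1.095 km/s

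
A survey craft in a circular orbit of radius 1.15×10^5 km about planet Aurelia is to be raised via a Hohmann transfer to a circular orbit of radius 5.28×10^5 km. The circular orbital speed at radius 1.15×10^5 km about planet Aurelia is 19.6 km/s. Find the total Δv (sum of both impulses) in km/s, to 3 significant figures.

From the circular-orbit relation v² = μ/r at r = 1.15×10^5 km: μ = v²r = (19.6)² × 1.15×10^5 = 4.41784×10^7 km³/s².
Semi-major axis of the transfer orbit: a_t = (1.150×10^5 + 5.280×10^5)/2 = 3.215×10^5 km.
Circular speed at r₁: v₁ = √(μ/r₁) = √(4.41784×10^7/1.150×10^5) = 19.600 km/s.
Transfer-orbit speed at r₁ (vis-viva equation): v_p = √[μ(2/r₁ − 1/a_t)] = 25.118 km/s.
First burn Δv₁ = |v_p − v₁| = 5.518 km/s.
At r₂, v₂ = √(μ/r₂) = 9.147 km/s.
Transfer-orbit speed at r₂: v_a = √[μ(2/r₂ − 1/a_t)] = 5.471 km/s.
Second burn Δv₂ = |v₂ − v_a| = 3.676 km/s.
Total Δv = Δv₁ + Δv₂ = 9.194 km/s.

Δv = 9.19 km/s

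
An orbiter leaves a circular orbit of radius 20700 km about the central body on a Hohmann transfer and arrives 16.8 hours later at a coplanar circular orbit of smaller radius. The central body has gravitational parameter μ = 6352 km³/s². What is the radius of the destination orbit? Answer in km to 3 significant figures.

Transfer time t = 16.8 hours = 60480 s, and t = π√(a_t³/μ).
So a_t = (μ t²/π²)^(1/3) = (6352 × (60480)² / π²)^(1/3) = 13303 km.
Since a_t = (r₁ + r₂)/2, r₂ = 2a_t − r₁ = 2×13303 − 20700 = 5906 km.

r₂ = 5910 km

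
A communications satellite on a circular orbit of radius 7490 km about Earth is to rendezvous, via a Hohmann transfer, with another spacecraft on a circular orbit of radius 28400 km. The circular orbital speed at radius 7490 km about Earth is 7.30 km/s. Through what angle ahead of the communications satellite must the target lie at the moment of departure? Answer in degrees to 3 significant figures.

From the circular-orbit relation v² = μ/r at r = 7490 km: μ = v²r = (7.30)² × 7490 = 3.99142×10^5 km³/s².
The Hohmann ellipse has a_t = (r₁ + r₂)/2 = 17945 km.
Transfer time t = π√(a_t³/μ) = 11954 s.
Target angular speed ω₂ = √(μ/r₂³) = 1.3200×10^-4 rad/s.
Angle swept by the target during transfer: ω₂·t = 1.578 rad = 90.41°.
Arrival is 180° from departure on the ellipse, so φ = 180° − 90.41° = 89.6°.

φ = 89.6°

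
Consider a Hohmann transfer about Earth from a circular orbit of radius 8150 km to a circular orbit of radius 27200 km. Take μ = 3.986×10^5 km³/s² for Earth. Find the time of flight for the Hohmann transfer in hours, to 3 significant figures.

The Hohmann ellipse has a_t = (r₁ + r₂)/2 = 17675 km.
By Kepler's third law the transfer-orbit period is T = 2π√(a_t³/μ), so t = T/2 = 11690 s.
Converting: 11690 s ÷ 3600 s/hour = 3.25 hours.

t = 3.25 hours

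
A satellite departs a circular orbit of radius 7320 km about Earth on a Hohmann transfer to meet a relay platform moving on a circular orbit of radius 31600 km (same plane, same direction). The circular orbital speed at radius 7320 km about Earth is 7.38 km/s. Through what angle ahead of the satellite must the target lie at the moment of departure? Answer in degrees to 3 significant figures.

φ = 93.0°

From the circular-orbit relation v² = μ/r at r = 7320 km: μ = v²r = (7.38)² × 7320 = 3.98679×10^5 km³/s².
Semi-major axis of the transfer orbit: a_t = (7320 + 31600)/2 = 19460 km.
Transfer time t = π√(a_t³/μ) = 13507 s.
Target angular speed ω₂ = √(μ/r₂³) = 1.1240×10^-4 rad/s.
Angle swept by the target during transfer: ω₂·t = 1.5182 rad = 86.99°.
The satellite traverses 180° on the transfer ellipse, so the target must lead by 180° − 86.99° = 93.0°.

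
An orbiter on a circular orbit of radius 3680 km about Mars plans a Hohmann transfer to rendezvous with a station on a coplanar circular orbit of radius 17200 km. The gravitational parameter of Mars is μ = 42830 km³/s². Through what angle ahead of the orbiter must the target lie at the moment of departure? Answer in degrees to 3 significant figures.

The Hohmann ellipse has a_t = (r₁ + r₂)/2 = 10440 km.
Transfer time t = π√(a_t³/μ) = 16193 s.
Target angular speed ω₂ = √(μ/r₂³) = 9.1745×10^-5 rad/s.
Angle swept by the target during transfer: ω₂·t = 1.4856 rad = 85.12°.
Arrival is 180° from departure on the ellipse, so φ = 180° − 85.12° = 94.9°.

φ = 94.9°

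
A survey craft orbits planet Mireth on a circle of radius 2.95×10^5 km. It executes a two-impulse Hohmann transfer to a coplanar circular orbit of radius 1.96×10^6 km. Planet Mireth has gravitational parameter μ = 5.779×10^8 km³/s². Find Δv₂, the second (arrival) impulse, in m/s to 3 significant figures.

The Hohmann ellipse has a_t = (r₁ + r₂)/2 = 1.1275×10^6 km.
Circular speed at r = 1.960×10^6 km: v_c = √(μ/r) = 17.171 km/s.
Transfer-orbit speed at the same r (vis-viva, a = a_t): v_t = √[μ(2/r − 1/a_t)] = 8.7832 km/s.
Δv₂ = |v_t − v_c| = |8.7832 − 17.171| = 8.388 km/s.

Δv₂ = 8390 m/s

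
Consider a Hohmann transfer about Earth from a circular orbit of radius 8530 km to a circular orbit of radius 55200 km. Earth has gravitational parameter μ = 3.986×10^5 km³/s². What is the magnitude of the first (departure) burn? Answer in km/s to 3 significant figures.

Semi-major axis of the transfer orbit: a_t = (8530 + 55200)/2 = 31865 km.
On the circular orbit at r = 8530 km, v_c = √(μ/r) = 6.836 km/s.
Vis-viva on the transfer ellipse at r = 8530 km gives v_t = √[μ(2/r − 1/a_t)] = 8.997 km/s.
Δv₁ = |v_t − v_c| = |8.997 − 6.836| = 2.161 km/s.

Δv₁ = 2.16 km/s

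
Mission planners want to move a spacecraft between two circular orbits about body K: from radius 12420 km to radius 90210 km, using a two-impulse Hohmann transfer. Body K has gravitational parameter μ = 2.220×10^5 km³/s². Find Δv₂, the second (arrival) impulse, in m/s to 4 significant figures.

The Hohmann ellipse has a_t = (r₁ + r₂)/2 = 51315 km.
Circular speed at r = 90210 km: v_c = √(μ/r) = 1.56873 km/s.
Transfer-orbit speed at the same r (vis-viva, a = a_t): v_t = √[μ(2/r − 1/a_t)] = 0.771770 km/s.
Δv₂ = |v_t − v_c| = |0.771770 − 1.56873| = 0.7970 km/s.

Δv₂ = 797.0 m/s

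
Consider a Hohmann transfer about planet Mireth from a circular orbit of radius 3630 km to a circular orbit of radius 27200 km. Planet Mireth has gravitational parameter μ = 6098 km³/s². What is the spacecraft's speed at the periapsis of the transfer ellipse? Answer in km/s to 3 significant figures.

The Hohmann ellipse has a_t = (r₁ + r₂)/2 = 15415 km.
At periapsis, r = 3630 km.
Applying v² = μ(2/r − 1/a_t): v = 1.722 km/s.

v = 1.72 km/s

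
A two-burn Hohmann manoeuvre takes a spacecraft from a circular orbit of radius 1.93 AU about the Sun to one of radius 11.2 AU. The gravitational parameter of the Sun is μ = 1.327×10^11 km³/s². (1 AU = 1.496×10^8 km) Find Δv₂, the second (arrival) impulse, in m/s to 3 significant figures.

Δv₂ = 4070 m/s

In km: r₁ = 1.93 × 1.496×10^8 = 2.88728×10^8 km; r₂ = 11.2 × 1.496×10^8 = 1.67552×10^9 km.
Semi-major axis of the transfer orbit: a_t = (2.88728×10^8 + 1.67552×10^9)/2 = 9.82124×10^8 km.
Circular speed at r = 1.67552×10^9 km: v_c = √(μ/r) = 8.899 km/s.
Transfer-orbit speed at the same r (vis-viva, a = a_t): v_t = √[μ(2/r − 1/a_t)] = 4.825 km/s.
Δv₂ = |v_t − v_c| = |4.825 − 8.899| = 4.074 km/s.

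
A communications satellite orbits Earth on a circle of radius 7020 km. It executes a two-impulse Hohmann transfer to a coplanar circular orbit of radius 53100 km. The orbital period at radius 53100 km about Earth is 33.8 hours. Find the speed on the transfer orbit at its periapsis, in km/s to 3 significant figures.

From Kepler's third law T² = 4π²r³/μ at r = 53100 km, T = 33.8 hours = 33.8 × 3600 s = 1.2168×10^5 s: μ = 4π²r³/T² = 3.99213×10^5 km³/s².
Transfer-ellipse semi-major axis a_t = (r₁ + r₂)/2 = (7020 + 53100)/2 = 30060 km.
The periapsis of the transfer ellipse is at r = 7020 km.
From the vis-viva equation, v = √[μ(2/r − 1/a_t)] = 10.02 km/s.

v = 10.0 km/s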